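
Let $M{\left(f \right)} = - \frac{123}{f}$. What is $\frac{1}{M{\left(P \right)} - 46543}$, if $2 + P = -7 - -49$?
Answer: $- \frac{40}{1861843} \approx -2.1484 \cdot 10^{-5}$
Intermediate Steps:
$P = 40$ ($P = -2 - -42 = -2 + \left(-7 + 49\right) = -2 + 42 = 40$)
$\frac{1}{M{\left(P \right)} - 46543} = \frac{1}{- \frac{123}{40} - 46543} = \frac{1}{- \frac{1861843}{40}} = - \frac{40}{1861843}$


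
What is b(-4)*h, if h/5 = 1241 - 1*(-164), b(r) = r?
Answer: -28100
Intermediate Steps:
h = 7025 (h = 5*(1241 - 1*(-164)) = 5*(1241 + 164) = 5*1405 = 7025)
b(-4)*h = -4*7025 = -28100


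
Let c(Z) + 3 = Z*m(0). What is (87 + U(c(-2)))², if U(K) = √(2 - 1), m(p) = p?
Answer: 7744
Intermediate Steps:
c(Z) = -3 (c(Z) = -3 + Z*0 = -3 + 0 = -3)
U(K) = 1 (U(K) = √1 = 1)
(87 + U(c(-2)))² = (87 + 1)² = 88² = 7744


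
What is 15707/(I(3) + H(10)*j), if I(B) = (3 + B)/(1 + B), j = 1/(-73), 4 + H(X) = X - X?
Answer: 2293222/227 ≈ 10102.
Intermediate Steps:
H(X) = -4 (H(X) = -4 + (X - X) = -4 + 0 = -4)
j = -1/73 ≈ -0.013699
I(B) = (3 + B)/(1 + B)
15707/(I(3) + H(10)*j) = 15707/((3 + 3)/(1 + 3) - 4*(-1/73)) = 15707/(6/4 + 4/73) = 15707/((¼)*6 + 4/73) = 15707/(3/2 + 4/73) = 15707/(227/146) = 15707*(146/227) = 2293222/227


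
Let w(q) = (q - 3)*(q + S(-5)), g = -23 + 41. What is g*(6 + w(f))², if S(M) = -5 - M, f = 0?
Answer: 648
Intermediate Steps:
g = 18
w(q) = q*(-3 + q) (w(q) = (q - 3)*(q + (-5 - 1*(-5))) = (-3 + q)*(q + (-5 + 5)) = (-3 + q)*(q + 0) = (-3 + q)*q = q*(-3 + q))
g*(6 + w(f))² = 18*(6 + 0*(-3 + 0))² = 18*(6 + 0*(-3))² = 18*(6 + 0)² = 18*6² = 18*36 = 648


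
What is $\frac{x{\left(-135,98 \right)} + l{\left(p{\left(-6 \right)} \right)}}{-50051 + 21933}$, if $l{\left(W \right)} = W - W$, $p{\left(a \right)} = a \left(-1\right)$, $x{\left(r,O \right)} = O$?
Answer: $- \frac{49}{14059} \approx -0.0034853$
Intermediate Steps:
$p{\left(a \right)} = - a$
$l{\left(W \right)} = 0$
$\frac{x{\left(-135,98 \right)} + l{\left(p{\left(-6 \right)} \right)}}{-50051 + 21933} = \frac{98 + 0}{-50051 + 21933} = \frac{98}{-28118} = 98 \left(- \frac{1}{28118}\right) = - \frac{49}{14059}$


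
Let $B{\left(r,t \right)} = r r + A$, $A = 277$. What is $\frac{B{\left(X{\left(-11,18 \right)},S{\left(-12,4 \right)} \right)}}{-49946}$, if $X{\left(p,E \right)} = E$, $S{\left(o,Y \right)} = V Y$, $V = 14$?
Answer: $- \frac{601}{49946} \approx -0.012033$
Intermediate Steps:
$S{\left(o,Y \right)} = 14 Y$
$B{\left(r,t \right)} = 277 + r^{2}$ ($B{\left(r,t \right)} = r r + 277 = r^{2} + 277 = 277 + r^{2}$)
$\frac{B{\left(X{\left(-11,18 \right)},S{\left(-12,4 \right)} \right)}}{-49946} = \frac{277 + 18^{2}}{-49946} = \left(277 + 324\right) \left(- \frac{1}{49946}\right) = 601 \left(- \frac{1}{49946}\right) = - \frac{601}{49946}$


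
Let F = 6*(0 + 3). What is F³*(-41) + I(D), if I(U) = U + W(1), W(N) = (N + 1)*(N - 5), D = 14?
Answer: -239106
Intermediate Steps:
F = 18 (F = 6*3 = 18)
W(N) = (1 + N)*(-5 + N)
I(U) = -8 + U (I(U) = U + (-5 + 1² - 4*1) = U + (-5 + 1 - 4) = U - 8 = -8 + U)
F³*(-41) + I(D) = 18³*(-41) + (-8 + 14) = 5832*(-41) + 6 = -239112 + 6 = -239106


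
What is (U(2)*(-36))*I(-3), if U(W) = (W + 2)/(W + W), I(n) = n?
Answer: 108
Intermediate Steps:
U(W) = (2 + W)/(2*W) (U(W) = (2 + W)/((2*W)) = (2 + W)*(1/(2*W)) = (2 + W)/(2*W))
(U(2)*(-36))*I(-3) = (((½)*(2 + 2)/2)*(-36))*(-3) = (((½)*(½)*4)*(-36))*(-3) = (1*(-36))*(-3) = -36*(-3) = 108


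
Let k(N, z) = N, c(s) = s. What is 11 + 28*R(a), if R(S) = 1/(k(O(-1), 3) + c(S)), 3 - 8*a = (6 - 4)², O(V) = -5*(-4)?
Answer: 1973/159 ≈ 12.409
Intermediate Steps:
O(V) = 20
a = -⅛ (a = 3/8 - (6 - 4)²/8 = 3/8 - ⅛*2² = 3/8 - ⅛*4 = 3/8 - ½ = -⅛ ≈ -0.12500)
R(S) = 1/(20 + S)
11 + 28*R(a) = 11 + 28/(20 - ⅛) = 11 + 28/(159/8) = 11 + 28*(8/159) = 11 + 224/159 = 1973/159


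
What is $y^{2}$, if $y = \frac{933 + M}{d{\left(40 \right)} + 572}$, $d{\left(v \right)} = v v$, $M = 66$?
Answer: $\frac{110889}{524176} \approx 0.21155$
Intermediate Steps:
$d{\left(v \right)} = v^{2}$
$y = \frac{333}{724}$ ($y = \frac{933 + 66}{40^{2} + 572} = \frac{999}{1600 + 572} = \frac{999}{2172} = 999 \cdot \frac{1}{2172} = \frac{333}{724} \approx 0.45994$)
$y^{2} = \left(\frac{333}{724}\right)^{2} = \frac{110889}{524176}$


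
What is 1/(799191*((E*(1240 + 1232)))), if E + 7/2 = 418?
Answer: 1/818886263004 ≈ 1.2212e-12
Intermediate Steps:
E = 829/2 (E = -7/2 + 418 = 829/2 ≈ 414.50)
1/(799191*((E*(1240 + 1232)))) = 1/(799191*((829*(1240 + 1232)/2))) = 1/(799191*(((829/2)*2472))) = (1/799191)/1024644 = (1/799191)*(1/1024644) = 1/818886263004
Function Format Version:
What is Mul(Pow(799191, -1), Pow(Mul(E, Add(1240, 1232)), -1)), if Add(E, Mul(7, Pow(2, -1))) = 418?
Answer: Rational(1, 818886263004) ≈ 1.2212e-12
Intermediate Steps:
E = Rational(829, 2) (E = Add(Rational(-7, 2), 418) = Rational(829, 2) ≈ 414.50)
Mul(Pow(799191, -1), Pow(Mul(E, Add(1240, 1232)), -1)) = Mul(Pow(799191, -1), Pow(Mul(Rational(829, 2), Add(1240, 1232)), -1)) = Mul(Rational(1, 799191), Pow(Mul(Rational(829, 2), 2472), -1)) = Mul(Rational(1, 799191), Pow(1024644, -1)) = Mul(Rational(1, 799191), Rational(1, 1024644)) = Rational(1, 818886263004)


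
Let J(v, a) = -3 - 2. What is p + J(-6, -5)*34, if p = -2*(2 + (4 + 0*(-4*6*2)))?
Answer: -182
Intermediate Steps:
J(v, a) = -5
p = -12 (p = -2*(2 + (4 + 0*(-24*2))) = -2*(2 + (4 + 0*(-48))) = -2*(2 + (4 + 0)) = -2*(2 + 4) = -2*6 = -12)
p + J(-6, -5)*34 = -12 - 5*34 = -12 - 170 = -182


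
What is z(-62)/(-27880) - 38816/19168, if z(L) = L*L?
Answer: -9030249/4175030 ≈ -2.1629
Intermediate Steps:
z(L) = L**2
z(-62)/(-27880) - 38816/19168 = (-62)**2/(-27880) - 38816/19168 = 3844*(-1/27880) - 38816*1/19168 = -961/6970 - 1213/599 = -9030249/4175030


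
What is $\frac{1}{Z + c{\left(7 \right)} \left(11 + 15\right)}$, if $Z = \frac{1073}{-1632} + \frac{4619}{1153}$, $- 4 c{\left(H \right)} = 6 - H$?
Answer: $\frac{1881696}{18532063} \approx 0.10154$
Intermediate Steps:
$c{\left(H \right)} = - \frac{3}{2} + \frac{H}{4}$ ($c{\left(H \right)} = - \frac{6 - H}{4} = - \frac{3}{2} + \frac{H}{4}$)
$Z = \frac{6301039}{1881696}$ ($Z = 1073 \left(- \frac{1}{1632}\right) + 4619 \cdot \frac{1}{1153} = - \frac{1073}{1632} + \frac{4619}{1153} = \frac{6301039}{1881696} \approx 3.3486$)
$\frac{1}{Z + c{\left(7 \right)} \left(11 + 15\right)} = \frac{1}{\frac{6301039}{1881696} + \left(- \frac{3}{2} + \frac{1}{4} \cdot 7\right) \left(11 + 15\right)} = \frac{1}{\frac{6301039}{1881696} + \left(- \frac{3}{2} + \frac{7}{4}\right) 26} = \frac{1}{\frac{6301039}{1881696} + \frac{1}{4} \cdot 26} = \frac{1}{\frac{6301039}{1881696} + \frac{13}{2}} = \frac{1}{\frac{18532063}{1881696}} = \frac{1881696}{18532063}$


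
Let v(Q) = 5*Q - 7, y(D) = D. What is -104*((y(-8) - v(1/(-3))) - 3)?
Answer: 728/3 ≈ 242.67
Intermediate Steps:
v(Q) = -7 + 5*Q
-104*((y(-8) - v(1/(-3))) - 3) = -104*((-8 - (-7 + 5/(-3))) - 3) = -104*((-8 - (-7 + 5*(-1/3))) - 3) = -104*((-8 - (-7 - 5/3)) - 3) = -104*((-8 - 1*(-26/3)) - 3) = -104*((-8 + 26/3) - 3) = -104*(2/3 - 3) = -104*(-7/3) = 728/3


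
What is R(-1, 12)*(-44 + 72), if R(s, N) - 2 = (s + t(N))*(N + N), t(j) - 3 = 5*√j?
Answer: 1400 + 6720*√3 ≈ 13039.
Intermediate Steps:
t(j) = 3 + 5*√j
R(s, N) = 2 + 2*N*(3 + s + 5*√N) (R(s, N) = 2 + (s + (3 + 5*√N))*(N + N) = 2 + (3 + s + 5*√N)*(2*N) = 2 + 2*N*(3 + s + 5*√N))
R(-1, 12)*(-44 + 72) = (2 + 2*12*(-1) + 2*12*(3 + 5*√12))*(-44 + 72) = (2 - 24 + 2*12*(3 + 5*(2*√3)))*28 = (2 - 24 + 2*12*(3 + 10*√3))*28 = (2 - 24 + (72 + 240*√3))*28 = (50 + 240*√3)*28 = 1400 + 6720*√3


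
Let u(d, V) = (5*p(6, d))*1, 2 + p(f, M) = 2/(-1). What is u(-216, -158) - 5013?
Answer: -5033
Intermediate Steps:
p(f, M) = -4 (p(f, M) = -2 + 2/(-1) = -2 + 2*(-1) = -2 - 2 = -4)
u(d, V) = -20 (u(d, V) = (5*(-4))*1 = -20*1 = -20)
u(-216, -158) - 5013 = -20 - 5013 = -5033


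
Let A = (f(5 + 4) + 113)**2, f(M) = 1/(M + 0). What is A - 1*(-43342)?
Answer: 4547026/81 ≈ 56136.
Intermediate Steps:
f(M) = 1/M
A = 1036324/81 (A = (1/(5 + 4) + 113)**2 = (1/9 + 113)**2 = (1018/9)**2 = 1036324/81 ≈ 12794.)
A - 1*(-43342) = 1036324/81 - 1*(-43342) = 1036324/81 + 43342 = 4547026/81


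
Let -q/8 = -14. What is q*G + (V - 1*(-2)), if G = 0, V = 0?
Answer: 2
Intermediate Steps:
q = 112 (q = -8*(-14) = 112)
q*G + (V - 1*(-2)) = 112*0 + (0 - 1*(-2)) = 0 + (0 + 2) = 0 + 2 = 2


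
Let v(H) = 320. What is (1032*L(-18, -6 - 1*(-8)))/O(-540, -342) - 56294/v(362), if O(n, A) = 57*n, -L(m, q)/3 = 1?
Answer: -962077/5472 ≈ -175.82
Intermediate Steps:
L(m, q) = -3 (L(m, q) = -3*1 = -3)
(1032*L(-18, -6 - 1*(-8)))/O(-540, -342) - 56294/v(362) = (1032*(-3))/((57*(-540))) - 56294/320 = -3096/(-30780) - 56294*1/320 = -3096*(-1/30780) - 28147/160 = 86/855 - 28147/160 = -962077/5472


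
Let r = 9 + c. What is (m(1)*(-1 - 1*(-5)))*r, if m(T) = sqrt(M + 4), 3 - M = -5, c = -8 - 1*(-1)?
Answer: 16*sqrt(3) ≈ 27.713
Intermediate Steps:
c = -7 (c = -8 + 1 = -7)
M = 8 (M = 3 - 1*(-5) = 3 + 5 = 8)
r = 2 (r = 9 - 7 = 2)
m(T) = 2*sqrt(3) (m(T) = sqrt(8 + 4) = sqrt(12) = 2*sqrt(3))
(m(1)*(-1 - 1*(-5)))*r = ((2*sqrt(3))*(-1 - 1*(-5)))*2 = ((2*sqrt(3))*(-1 + 5))*2 = ((2*sqrt(3))*4)*2 = (8*sqrt(3))*2 = 16*sqrt(3)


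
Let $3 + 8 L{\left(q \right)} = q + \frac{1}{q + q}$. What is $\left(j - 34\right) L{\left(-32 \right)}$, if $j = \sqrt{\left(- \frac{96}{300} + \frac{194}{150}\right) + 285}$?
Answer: $\frac{38097}{256} - \frac{747 \sqrt{16086}}{1280} \approx 74.799$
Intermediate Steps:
$L{\left(q \right)} = - \frac{3}{8} + \frac{q}{8} + \frac{1}{16 q}$ ($L{\left(q \right)} = - \frac{3}{8} + \frac{q + \frac{1}{q + q}}{8} = - \frac{3}{8} + \frac{q + \frac{1}{2 q}}{8} = - \frac{3}{8} + \left(\frac{q}{8} + \frac{1}{16 q}\right) = - \frac{3}{8} + \frac{q}{8} + \frac{1}{16 q}$)
$j = \frac{2 \sqrt{16086}}{15}$ ($j = \sqrt{\left(\left(-96\right) \frac{1}{300} + 194 \cdot \frac{1}{150}\right) + 285} = \sqrt{\left(- \frac{8}{25} + \frac{97}{75}\right) + 285} = \sqrt{\frac{73}{75} + 285} = \sqrt{\frac{21448}{75}} = \frac{2 \sqrt{16086}}{15} \approx 16.911$)
$\left(j - 34\right) L{\left(-32 \right)} = \left(\frac{2 \sqrt{16086}}{15} - 34\right) \frac{1 + 2 \left(-32\right) \left(-3 - 32\right)}{16 \left(-32\right)} = \left(-34 + \frac{2 \sqrt{16086}}{15}\right) \frac{1}{16} \left(- \frac{1}{32}\right) \left(1 + 2 \left(-32\right) \left(-35\right)\right) = \left(-34 + \frac{2 \sqrt{16086}}{15}\right) \frac{1}{16} \left(- \frac{1}{32}\right) \left(1 + 2240\right) = \left(-34 + \frac{2 \sqrt{16086}}{15}\right) \frac{1}{16} \left(- \frac{1}{32}\right) 2241 = \left(-34 + \frac{2 \sqrt{16086}}{15}\right) \left(- \frac{2241}{512}\right) = \frac{38097}{256} - \frac{747 \sqrt{16086}}{1280}$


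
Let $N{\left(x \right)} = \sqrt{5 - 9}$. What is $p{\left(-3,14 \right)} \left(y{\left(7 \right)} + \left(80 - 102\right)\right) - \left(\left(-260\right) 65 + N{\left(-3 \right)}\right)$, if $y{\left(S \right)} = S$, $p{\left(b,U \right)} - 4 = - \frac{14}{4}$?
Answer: $\frac{33785}{2} - 2 i \approx 16893.0 - 2.0 i$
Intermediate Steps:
$p{\left(b,U \right)} = \frac{1}{2}$ ($p{\left(b,U \right)} = 4 - \frac{14}{4} = 4 - \frac{7}{2} = \frac{1}{2}$)
$N{\left(x \right)} = 2 i$ ($N{\left(x \right)} = \sqrt{-4} = 2 i$)
$p{\left(-3,14 \right)} \left(y{\left(7 \right)} + \left(80 - 102\right)\right) - \left(\left(-260\right) 65 + N{\left(-3 \right)}\right) = \frac{7 + \left(80 - 102\right)}{2} - \left(\left(-260\right) 65 + 2 i\right) = \frac{7 + \left(80 - 102\right)}{2} - \left(-16900 + 2 i\right) = \frac{7 - 22}{2} + \left(16900 - 2 i\right) = \frac{1}{2} \left(-15\right) + \left(16900 - 2 i\right) = - \frac{15}{2} + \left(16900 - 2 i\right) = \frac{33785}{2} - 2 i$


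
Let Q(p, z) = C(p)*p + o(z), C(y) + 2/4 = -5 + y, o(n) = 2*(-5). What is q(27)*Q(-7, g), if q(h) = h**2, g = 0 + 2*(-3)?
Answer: 112995/2 ≈ 56498.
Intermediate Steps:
o(n) = -10
C(y) = -11/2 + y (C(y) = -1/2 + (-5 + y) = -11/2 + y)
g = -6 (g = 0 - 6 = -6)
Q(p, z) = -10 + p*(-11/2 + p) (Q(p, z) = (-11/2 + p)*p - 10 = p*(-11/2 + p) - 10 = -10 + p*(-11/2 + p))
q(27)*Q(-7, g) = 27**2*(-10 + (1/2)*(-7)*(-11 + 2*(-7))) = 729*(-10 + (1/2)*(-7)*(-11 - 14)) = 729*(-10 + (1/2)*(-7)*(-25)) = 729*(-10 + 175/2) = 729*(155/2) = 112995/2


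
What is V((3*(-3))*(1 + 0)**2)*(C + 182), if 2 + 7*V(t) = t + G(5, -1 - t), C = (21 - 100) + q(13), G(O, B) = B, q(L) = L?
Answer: -348/7 ≈ -49.714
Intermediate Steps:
C = -66 (C = (21 - 100) + 13 = -79 + 13 = -66)
V(t) = -3/7 (V(t) = -2/7 + (t + (-1 - t))/7 = -2/7 + (1/7)*(-1) = -2/7 - 1/7 = -3/7)
V((3*(-3))*(1 + 0)**2)*(C + 182) = -3*(-66 + 182)/7 = -3/7*116 = -348/7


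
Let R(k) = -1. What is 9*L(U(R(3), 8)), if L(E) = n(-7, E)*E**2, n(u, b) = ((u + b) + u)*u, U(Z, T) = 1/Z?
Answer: 945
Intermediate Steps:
n(u, b) = u*(b + 2*u) (n(u, b) = ((b + u) + u)*u = (b + 2*u)*u = u*(b + 2*u))
L(E) = E**2*(98 - 7*E) (L(E) = (-7*(E + 2*(-7)))*E**2 = (-7*(E - 14))*E**2 = (-7*(-14 + E))*E**2 = (98 - 7*E)*E**2 = E**2*(98 - 7*E))
9*L(U(R(3), 8)) = 9*(7*(1/(-1))**2*(14 - 1/(-1))) = 9*(7*(-1)**2*(14 - 1*(-1))) = 9*(7*1*(14 + 1)) = 9*(7*1*15) = 9*105 = 945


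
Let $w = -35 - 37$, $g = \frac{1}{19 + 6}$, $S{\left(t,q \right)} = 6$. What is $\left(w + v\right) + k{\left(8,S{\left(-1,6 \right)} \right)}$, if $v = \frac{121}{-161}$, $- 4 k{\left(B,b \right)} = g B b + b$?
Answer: $- \frac{601589}{8050} \approx -74.732$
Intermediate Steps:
$g = \frac{1}{25} \approx 0.04$
$k{\left(B,b \right)} = - \frac{b}{4} - \frac{B b}{100}$ ($k{\left(B,b \right)} = - \frac{\frac{B}{25} b + b}{4} = - \frac{\frac{B b}{25} + b}{4} = - \frac{b + \frac{B b}{25}}{4} = - \frac{b}{4} - \frac{B b}{100}$)
$w = -72$ ($w = -35 - 37 = -72$)
$v = - \frac{121}{161}$ ($v = 121 \left(- \frac{1}{161}\right) = - \frac{121}{161} \approx -0.75155$)
$\left(w + v\right) + k{\left(8,S{\left(-1,6 \right)} \right)} = \left(-72 - \frac{121}{161}\right) - \frac{3 \left(25 + 8\right)}{50} = - \frac{11713}{161} - \frac{3}{50} \cdot 33 = - \frac{11713}{161} - \frac{99}{50} = - \frac{601589}{8050}$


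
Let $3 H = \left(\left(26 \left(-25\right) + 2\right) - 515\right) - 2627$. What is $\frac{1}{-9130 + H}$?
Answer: $- \frac{3}{31180} \approx -9.6216 \cdot 10^{-5}$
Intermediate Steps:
$H = - \frac{3790}{3}$ ($H = \frac{\left(\left(26 \left(-25\right) + 2\right) - 515\right) - 2627}{3} = \frac{\left(\left(-650 + 2\right) - 515\right) - 2627}{3} = \frac{\left(-648 - 515\right) - 2627}{3} = \frac{-1163 - 2627}{3} = \frac{1}{3} \left(-3790\right) = - \frac{3790}{3} \approx -1263.3$)
$\frac{1}{-9130 + H} = \frac{1}{-9130 - \frac{3790}{3}} = \frac{1}{- \frac{31180}{3}} = - \frac{3}{31180}$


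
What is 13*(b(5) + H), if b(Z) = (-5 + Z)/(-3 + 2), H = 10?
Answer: 130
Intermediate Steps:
b(Z) = 5 - Z (b(Z) = (-5 + Z)/(-1) = (-5 + Z)*(-1) = 5 - Z)
13*(b(5) + H) = 13*((5 - 1*5) + 10) = 13*((5 - 5) + 10) = 13*(0 + 10) = 13*10 = 130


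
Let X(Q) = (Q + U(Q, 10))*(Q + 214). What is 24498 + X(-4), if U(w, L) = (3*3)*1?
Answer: 25548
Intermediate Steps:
U(w, L) = 9 (U(w, L) = 9*1 = 9)
X(Q) = (9 + Q)*(214 + Q) (X(Q) = (Q + 9)*(Q + 214) = (9 + Q)*(214 + Q))
24498 + X(-4) = 24498 + (1926 + (-4)² + 223*(-4)) = 24498 + (1926 + 16 - 892) = 24498 + 1050 = 25548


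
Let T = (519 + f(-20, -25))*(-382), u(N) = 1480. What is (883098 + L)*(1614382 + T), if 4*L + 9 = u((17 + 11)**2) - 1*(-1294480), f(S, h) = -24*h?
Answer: 1432719046733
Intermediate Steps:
T = -427458 (T = (519 - 24*(-25))*(-382) = (519 + 600)*(-382) = 1119*(-382) = -427458)
L = 1295951/4 (L = -9/4 + (1480 - 1*(-1294480))/4 = -9/4 + (1480 + 1294480)/4 = -9/4 + (1/4)*1295960 = -9/4 + 323990 = 1295951/4 ≈ 3.2399e+5)
(883098 + L)*(1614382 + T) = (883098 + 1295951/4)*(1614382 - 427458) = (4828343/4)*1186924 = 1432719046733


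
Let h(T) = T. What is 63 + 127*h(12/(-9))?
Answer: -319/3 ≈ -106.33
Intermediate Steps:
63 + 127*h(12/(-9)) = 63 + 127*(12/(-9)) = 63 + 127*(12*(-⅑)) = 63 + 127*(-4/3) = 63 - 508/3 = -319/3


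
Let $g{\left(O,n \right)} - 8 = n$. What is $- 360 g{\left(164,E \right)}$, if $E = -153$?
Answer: $52200$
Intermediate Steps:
$g{\left(O,n \right)} = 8 + n$
$- 360 g{\left(164,E \right)} = - 360 \left(8 - 153\right) = \left(-360\right) \left(-145\right) = 52200$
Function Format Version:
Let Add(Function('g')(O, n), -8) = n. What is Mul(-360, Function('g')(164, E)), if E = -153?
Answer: 52200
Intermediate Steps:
Function('g')(O, n) = Add(8, n)
Mul(-360, Function('g')(164, E)) = Mul(-360, Add(8, -153)) = Mul(-360, -145) = 52200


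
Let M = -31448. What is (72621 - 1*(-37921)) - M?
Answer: 141990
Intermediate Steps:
(72621 - 1*(-37921)) - M = (72621 - 1*(-37921)) - 1*(-31448) = (72621 + 37921) + 31448 = 110542 + 31448 = 141990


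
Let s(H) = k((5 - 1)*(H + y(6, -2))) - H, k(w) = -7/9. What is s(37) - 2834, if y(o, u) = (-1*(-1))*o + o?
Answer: -25846/9 ≈ -2871.8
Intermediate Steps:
y(o, u) = 2*o (y(o, u) = 1*o + o = o + o = 2*o)
k(w) = -7/9 (k(w) = -7*1/9 = -7/9)
s(H) = -7/9 - H
s(37) - 2834 = (-7/9 - 1*37) - 2834 = (-7/9 - 37) - 2834 = -340/9 - 2834 = -25846/9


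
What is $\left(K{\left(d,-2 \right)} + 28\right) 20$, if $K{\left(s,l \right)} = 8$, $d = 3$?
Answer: $720$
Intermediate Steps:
$\left(K{\left(d,-2 \right)} + 28\right) 20 = \left(8 + 28\right) 20 = 36 \cdot 20 = 720$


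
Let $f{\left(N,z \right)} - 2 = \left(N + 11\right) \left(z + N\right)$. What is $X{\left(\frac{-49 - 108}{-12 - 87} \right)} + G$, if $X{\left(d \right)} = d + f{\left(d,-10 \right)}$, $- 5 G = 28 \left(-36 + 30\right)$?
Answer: $- \frac{3367297}{49005} \approx -68.713$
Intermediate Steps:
$G = \frac{168}{5}$ ($G = - \frac{28 \left(-36 + 30\right)}{5} = - \frac{28 \left(-6\right)}{5} = \left(- \frac{1}{5}\right) \left(-168\right) = \frac{168}{5} \approx 33.6$)
$f{\left(N,z \right)} = 2 + \left(11 + N\right) \left(N + z\right)$ ($f{\left(N,z \right)} = 2 + \left(N + 11\right) \left(z + N\right) = 2 + \left(11 + N\right) \left(N + z\right)$)
$X{\left(d \right)} = -108 + d^{2} + 2 d$ ($X{\left(d \right)} = d + \left(2 + d^{2} + 11 d + 11 \left(-10\right) + d \left(-10\right)\right) = d + \left(2 + d^{2} + 11 d - 110 - 10 d\right) = d + \left(-108 + d + d^{2}\right) = -108 + d^{2} + 2 d$)
$X{\left(\frac{-49 - 108}{-12 - 87} \right)} + G = \left(-108 + \left(\frac{-49 - 108}{-12 - 87}\right)^{2} + 2 \frac{-49 - 108}{-12 - 87}\right) + \frac{168}{5} = \left(-108 + \left(- \frac{157}{-99}\right)^{2} + 2 \left(- \frac{157}{-99}\right)\right) + \frac{168}{5} = \left(-108 + \left(\left(-157\right) \left(- \frac{1}{99}\right)\right)^{2} + 2 \left(\left(-157\right) \left(- \frac{1}{99}\right)\right)\right) + \frac{168}{5} = \left(-108 + \left(\frac{157}{99}\right)^{2} + 2 \cdot \frac{157}{99}\right) + \frac{168}{5} = \left(-108 + \frac{24649}{9801} + \frac{314}{99}\right) + \frac{168}{5} = - \frac{1002773}{9801} + \frac{168}{5} = - \frac{3367297}{49005}$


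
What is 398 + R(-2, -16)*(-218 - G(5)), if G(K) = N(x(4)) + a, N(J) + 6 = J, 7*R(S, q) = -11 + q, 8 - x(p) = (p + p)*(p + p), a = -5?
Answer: 6863/7 ≈ 980.43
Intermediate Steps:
x(p) = 8 - 4*p² (x(p) = 8 - (p + p)*(p + p) = 8 - 2*p*2*p = 8 - 4*p²)
R(S, q) = -11/7 + q/7 (R(S, q) = (-11 + q)/7 = -11/7 + q/7)
N(J) = -6 + J
G(K) = -67 (G(K) = (-6 + (8 - 4*4²)) - 5 = (-6 + (8 - 4*16)) - 5 = (-6 + (8 - 64)) - 5 = (-6 - 56) - 5 = -62 - 5 = -67)
398 + R(-2, -16)*(-218 - G(5)) = 398 + (-11/7 + (⅐)*(-16))*(-218 - 1*(-67)) = 398 + (-11/7 - 16/7)*(-218 + 67) = 398 - 27/7*(-151) = 398 + 4077/7 = 6863/7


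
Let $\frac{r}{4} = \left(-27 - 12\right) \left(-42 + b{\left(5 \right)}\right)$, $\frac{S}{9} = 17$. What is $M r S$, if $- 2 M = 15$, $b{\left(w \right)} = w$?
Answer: $-6623370$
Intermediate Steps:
$S = 153$ ($S = 9 \cdot 17 = 153$)
$M = - \frac{15}{2}$ ($M = \left(- \frac{1}{2}\right) 15 = - \frac{15}{2} \approx -7.5$)
$r = 5772$ ($r = 4 \left(-27 - 12\right) \left(-42 + 5\right) = 4 \left(\left(-39\right) \left(-37\right)\right) = 4 \cdot 1443 = 5772$)
$M r S = \left(- \frac{15}{2}\right) 5772 \cdot 153 = \left(-43290\right) 153 = -6623370$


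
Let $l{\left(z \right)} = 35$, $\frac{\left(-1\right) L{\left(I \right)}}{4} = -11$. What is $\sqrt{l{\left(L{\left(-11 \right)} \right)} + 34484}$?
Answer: $\sqrt{34519} \approx 185.79$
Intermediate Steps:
$L{\left(I \right)} = 44$ ($L{\left(I \right)} = \left(-4\right) \left(-11\right) = 44$)
$\sqrt{l{\left(L{\left(-11 \right)} \right)} + 34484} = \sqrt{35 + 34484} = \sqrt{34519}$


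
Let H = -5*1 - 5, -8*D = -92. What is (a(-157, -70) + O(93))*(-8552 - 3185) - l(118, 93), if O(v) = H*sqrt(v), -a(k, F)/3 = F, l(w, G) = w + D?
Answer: -4929799/2 + 117370*sqrt(93) ≈ -1.3330e+6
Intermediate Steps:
D = 23/2 (D = -1/8*(-92) = 23/2 ≈ 11.500)
l(w, G) = 23/2 + w (l(w, G) = w + 23/2 = 23/2 + w)
a(k, F) = -3*F
H = -10 (H = -5 - 5 = -10)
O(v) = -10*sqrt(v)
(a(-157, -70) + O(93))*(-8552 - 3185) - l(118, 93) = (-3*(-70) - 10*sqrt(93))*(-8552 - 3185) - (23/2 + 118) = (210 - 10*sqrt(93))*(-11737) - 1*259/2 = (-2464770 + 117370*sqrt(93)) - 259/2 = -4929799/2 + 117370*sqrt(93)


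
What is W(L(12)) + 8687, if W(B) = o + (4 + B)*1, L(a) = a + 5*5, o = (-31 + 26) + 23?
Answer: 8746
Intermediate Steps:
o = 18 (o = -5 + 23 = 18)
L(a) = 25 + a (L(a) = a + 25 = 25 + a)
W(B) = 22 + B (W(B) = 18 + (4 + B)*1 = 18 + (4 + B) = 22 + B)
W(L(12)) + 8687 = (22 + (25 + 12)) + 8687 = (22 + 37) + 8687 = 59 + 8687 = 8746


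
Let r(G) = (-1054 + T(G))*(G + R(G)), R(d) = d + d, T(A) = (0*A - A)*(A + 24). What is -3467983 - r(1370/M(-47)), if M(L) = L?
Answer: -370988283869/103823 ≈ -3.5733e+6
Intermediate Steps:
T(A) = -A*(24 + A) (T(A) = (0 - A)*(24 + A) = (-A)*(24 + A) = -A*(24 + A))
R(d) = 2*d
r(G) = 3*G*(-1054 - G*(24 + G)) (r(G) = (-1054 - G*(24 + G))*(G + 2*G) = (-1054 - G*(24 + G))*(3*G) = 3*G*(-1054 - G*(24 + G)))
-3467983 - r(1370/M(-47)) = -3467983 - 3*1370/(-47)*(-1054 + (1370/(-47))*(-24 - 1370/(-47))) = -3467983 - 3*1370*(-1/47)*(-1054 + (1370*(-1/47))*(-24 - 1370*(-1)/47)) = -3467983 - 3*(-1370)*(-1054 - 1370*(-24 - 1*(-1370/47))/47)/47 = -3467983 - 3*(-1370)*(-1054 - 1370*(-24 + 1370/47)/47)/47 = -3467983 - 3*(-1370)*(-1054 - 1370/47*242/47)/47 = -3467983 - 3*(-1370)*(-1054 - 331540/2209)/47 = -3467983 - 3*(-1370)*(-2659826)/(47*2209) = -3467983 - 1*10931884860/103823 = -3467983 - 10931884860/103823 = -370988283869/103823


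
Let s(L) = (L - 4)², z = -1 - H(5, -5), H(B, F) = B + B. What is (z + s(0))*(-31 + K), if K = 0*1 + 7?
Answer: -120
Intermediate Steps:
H(B, F) = 2*B
z = -11 (z = -1 - 2*5 = -1 - 1*10 = -1 - 10 = -11)
s(L) = (-4 + L)²
K = 7 (K = 0 + 7 = 7)
(z + s(0))*(-31 + K) = (-11 + (-4 + 0)²)*(-31 + 7) = (-11 + (-4)²)*(-24) = (-11 + 16)*(-24) = 5*(-24) = -120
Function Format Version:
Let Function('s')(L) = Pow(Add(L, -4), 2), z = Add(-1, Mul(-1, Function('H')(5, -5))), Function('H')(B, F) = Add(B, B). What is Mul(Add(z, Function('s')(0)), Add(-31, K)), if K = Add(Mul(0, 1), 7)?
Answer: -120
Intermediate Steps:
Function('H')(B, F) = Mul(2, B)
z = -11 (z = Add(-1, Mul(-1, Mul(2, 5))) = Add(-1, Mul(-1, 10)) = Add(-1, -10) = -11)
Function('s')(L) = Pow(Add(-4, L), 2)
K = 7 (K = Add(0, 7) = 7)
Mul(Add(z, Function('s')(0)), Add(-31, K)) = Mul(Add(-11, Pow(Add(-4, 0), 2)), Add(-31, 7)) = Mul(Add(-11, Pow(-4, 2)), -24) = Mul(Add(-11, 16), -24) = Mul(5, -24) = -120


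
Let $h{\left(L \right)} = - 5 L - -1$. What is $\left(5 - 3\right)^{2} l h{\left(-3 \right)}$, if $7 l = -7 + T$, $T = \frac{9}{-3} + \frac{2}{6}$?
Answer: $- \frac{1856}{21} \approx -88.381$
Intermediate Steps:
$T = - \frac{8}{3}$ ($T = 9 \left(- \frac{1}{3}\right) + 2 \cdot \frac{1}{6} = -3 + \frac{1}{3} = - \frac{8}{3} \approx -2.6667$)
$h{\left(L \right)} = 1 - 5 L$ ($h{\left(L \right)} = - 5 L + 1 = 1 - 5 L$)
$l = - \frac{29}{21}$ ($l = \frac{-7 - \frac{8}{3}}{7} = \frac{1}{7} \left(- \frac{29}{3}\right) = - \frac{29}{21} \approx -1.381$)
$\left(5 - 3\right)^{2} l h{\left(-3 \right)} = \left(5 - 3\right)^{2} \left(- \frac{29}{21}\right) \left(1 - -15\right) = 2^{2} \left(- \frac{29}{21}\right) \left(1 + 15\right) = 4 \left(- \frac{29}{21}\right) 16 = \left(- \frac{116}{21}\right) 16 = - \frac{1856}{21}$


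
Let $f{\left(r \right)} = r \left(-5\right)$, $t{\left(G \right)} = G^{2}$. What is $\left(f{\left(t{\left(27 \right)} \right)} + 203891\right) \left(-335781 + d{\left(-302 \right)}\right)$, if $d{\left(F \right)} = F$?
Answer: $-67299276418$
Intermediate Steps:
$f{\left(r \right)} = - 5 r$
$\left(f{\left(t{\left(27 \right)} \right)} + 203891\right) \left(-335781 + d{\left(-302 \right)}\right) = \left(- 5 \cdot 27^{2} + 203891\right) \left(-335781 - 302\right) = \left(\left(-5\right) 729 + 203891\right) \left(-336083\right) = \left(-3645 + 203891\right) \left(-336083\right) = 200246 \left(-336083\right) = -67299276418$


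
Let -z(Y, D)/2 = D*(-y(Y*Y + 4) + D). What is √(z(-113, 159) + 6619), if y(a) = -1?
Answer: I*√44261 ≈ 210.38*I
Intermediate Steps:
z(Y, D) = -2*D*(1 + D) (z(Y, D) = -2*D*(-1*(-1) + D) = -2*D*(1 + D))
√(z(-113, 159) + 6619) = √(-2*159*(1 + 159) + 6619) = √(-2*159*160 + 6619) = √(-50880 + 6619) = √(-44261) = I*√44261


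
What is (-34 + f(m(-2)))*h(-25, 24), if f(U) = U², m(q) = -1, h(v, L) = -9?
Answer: 297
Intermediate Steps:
(-34 + f(m(-2)))*h(-25, 24) = (-34 + (-1)²)*(-9) = (-34 + 1)*(-9) = -33*(-9) = 297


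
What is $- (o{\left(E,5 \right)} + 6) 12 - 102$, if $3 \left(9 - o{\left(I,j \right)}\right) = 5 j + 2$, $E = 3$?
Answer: $-174$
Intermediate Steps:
$o{\left(I,j \right)} = \frac{25}{3} - \frac{5 j}{3}$ ($o{\left(I,j \right)} = 9 - \frac{5 j + 2}{3} = 9 - \frac{2 + 5 j}{3} = 9 - \left(\frac{2}{3} + \frac{5 j}{3}\right) = \frac{25}{3} - \frac{5 j}{3}$)
$- (o{\left(E,5 \right)} + 6) 12 - 102 = - (\left(\frac{25}{3} - \frac{25}{3}\right) + 6) 12 - 102 = - (0 + 6) 12 - 102 = \left(-1\right) 6 \cdot 12 - 102 = \left(-6\right) 12 - 102 = -72 - 102 = -174$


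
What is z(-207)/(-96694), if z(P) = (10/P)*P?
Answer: -5/48347 ≈ -0.00010342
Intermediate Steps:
z(P) = 10
z(-207)/(-96694) = 10/(-96694) = 10*(-1/96694) = -5/48347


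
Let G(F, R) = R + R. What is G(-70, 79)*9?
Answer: 1422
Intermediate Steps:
G(F, R) = 2*R
G(-70, 79)*9 = (2*79)*9 = 158*9 = 1422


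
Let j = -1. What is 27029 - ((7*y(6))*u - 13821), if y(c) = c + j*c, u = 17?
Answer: 40850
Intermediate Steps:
y(c) = 0 (y(c) = c - c = 0)
27029 - ((7*y(6))*u - 13821) = 27029 - ((7*0)*17 - 13821) = 27029 - (0*17 - 13821) = 27029 - (0 - 13821) = 27029 - 1*(-13821) = 27029 + 13821 = 40850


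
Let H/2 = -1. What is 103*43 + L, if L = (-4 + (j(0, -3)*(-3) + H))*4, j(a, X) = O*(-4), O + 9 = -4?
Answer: 3781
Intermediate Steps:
H = -2 (H = 2*(-1) = -2)
O = -13 (O = -9 - 4 = -13)
j(a, X) = 52 (j(a, X) = -13*(-4) = 52)
L = -648 (L = (-4 + (52*(-3) - 2))*4 = (-4 + (-156 - 2))*4 = (-4 - 158)*4 = -162*4 = -648)
103*43 + L = 103*43 - 648 = 4429 - 648 = 3781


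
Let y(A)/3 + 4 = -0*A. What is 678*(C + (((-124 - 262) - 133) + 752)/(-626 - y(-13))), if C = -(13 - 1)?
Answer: -2576739/307 ≈ -8393.3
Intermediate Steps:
y(A) = -12 (y(A) = -12 + 3*(-0*A) = -12 + 3*(-1*0) = -12 + 3*0 = -12 + 0 = -12)
C = -12 (C = -1*12 = -12)
678*(C + (((-124 - 262) - 133) + 752)/(-626 - y(-13))) = 678*(-12 + (((-124 - 262) - 133) + 752)/(-626 - 1*(-12))) = 678*(-12 + ((-386 - 133) + 752)/(-626 + 12)) = 678*(-12 + (-519 + 752)/(-614)) = 678*(-12 + 233*(-1/614)) = 678*(-12 - 233/614) = 678*(-7601/614) = -2576739/307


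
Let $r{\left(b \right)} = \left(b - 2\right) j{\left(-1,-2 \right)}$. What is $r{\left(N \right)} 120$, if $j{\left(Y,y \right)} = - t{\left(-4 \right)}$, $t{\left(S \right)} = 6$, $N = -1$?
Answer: $2160$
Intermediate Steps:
$j{\left(Y,y \right)} = -6$ ($j{\left(Y,y \right)} = \left(-1\right) 6 = -6$)
$r{\left(b \right)} = 12 - 6 b$ ($r{\left(b \right)} = \left(b - 2\right) \left(-6\right) = \left(-2 + b\right) \left(-6\right) = 12 - 6 b$)
$r{\left(N \right)} 120 = \left(12 - -6\right) 120 = \left(12 + 6\right) 120 = 18 \cdot 120 = 2160$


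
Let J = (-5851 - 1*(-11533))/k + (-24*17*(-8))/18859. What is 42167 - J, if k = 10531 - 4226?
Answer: 5013781354807/118905995 ≈ 42166.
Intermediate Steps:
k = 6305
J = 127736358/118905995 (J = (-5851 - 1*(-11533))/6305 + (-24*17*(-8))/18859 = (-5851 + 11533)*(1/6305) - 408*(-8)*(1/18859) = 5682*(1/6305) + 3264*(1/18859) = 5682/6305 + 3264/18859 = 127736358/118905995 ≈ 1.0743)
42167 - J = 42167 - 1*127736358/118905995 = 42167 - 127736358/118905995 = 5013781354807/118905995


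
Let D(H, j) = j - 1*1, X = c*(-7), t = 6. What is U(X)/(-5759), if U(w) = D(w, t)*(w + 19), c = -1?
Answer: -10/443 ≈ -0.022573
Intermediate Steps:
X = 7 (X = -1*(-7) = 7)
D(H, j) = -1 + j (D(H, j) = j - 1 = -1 + j)
U(w) = 95 + 5*w (U(w) = (-1 + 6)*(w + 19) = 5*(19 + w) = 95 + 5*w)
U(X)/(-5759) = (95 + 5*7)/(-5759) = (95 + 35)*(-1/5759) = 130*(-1/5759) = -10/443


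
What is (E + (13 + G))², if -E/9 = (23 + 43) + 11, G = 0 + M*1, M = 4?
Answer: 456976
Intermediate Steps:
G = 4 (G = 0 + 4*1 = 0 + 4 = 4)
E = -693 (E = -9*((23 + 43) + 11) = -9*(66 + 11) = -9*77 = -693)
(E + (13 + G))² = (-693 + (13 + 4))² = (-693 + 17)² = (-676)² = 456976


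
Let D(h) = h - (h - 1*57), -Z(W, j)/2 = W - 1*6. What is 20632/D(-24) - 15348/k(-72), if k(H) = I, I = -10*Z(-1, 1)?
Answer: 940829/1995 ≈ 471.59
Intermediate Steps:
Z(W, j) = 12 - 2*W (Z(W, j) = -2*(W - 1*6) = -2*(W - 6) = -2*(-6 + W) = 12 - 2*W)
I = -140 (I = -10*(12 - 2*(-1)) = -10*(12 + 2) = -10*14 = -140)
D(h) = 57 (D(h) = h - (h - 57) = h - (-57 + h) = h + (57 - h) = 57)
k(H) = -140
20632/D(-24) - 15348/k(-72) = 20632/57 - 15348/(-140) = 20632*(1/57) - 15348*(-1/140) = 20632/57 + 3837/35 = 940829/1995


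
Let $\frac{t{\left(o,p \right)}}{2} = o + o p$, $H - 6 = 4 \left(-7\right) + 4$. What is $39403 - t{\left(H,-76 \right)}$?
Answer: $36703$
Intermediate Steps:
$H = -18$ ($H = 6 + \left(4 \left(-7\right) + 4\right) = 6 + \left(-28 + 4\right) = 6 - 24 = -18$)
$t{\left(o,p \right)} = 2 o + 2 o p$ ($t{\left(o,p \right)} = 2 \left(o + o p\right) = 2 o + 2 o p$)
$39403 - t{\left(H,-76 \right)} = 39403 - 2 \left(-18\right) \left(1 - 76\right) = 39403 - 2 \left(-18\right) \left(-75\right) = 39403 - 2700 = 36703$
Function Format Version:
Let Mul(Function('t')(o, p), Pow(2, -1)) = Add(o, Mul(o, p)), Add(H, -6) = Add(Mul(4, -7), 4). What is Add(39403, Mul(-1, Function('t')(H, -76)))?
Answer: 36703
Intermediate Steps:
H = -18 (H = Add(6, Add(Mul(4, -7), 4)) = Add(6, Add(-28, 4)) = Add(6, -24) = -18)
Function('t')(o, p) = Add(Mul(2, o), Mul(2, o, p)) (Function('t')(o, p) = Mul(2, Add(o, Mul(o, p))) = Add(Mul(2, o), Mul(2, o, p)))
Add(39403, Mul(-1, Function('t')(H, -76))) = Add(39403, Mul(-1, Mul(2, -18, Add(1, -76)))) = Add(39403, Mul(-1, Mul(2, -18, -75))) = Add(39403, Mul(-1, 2700)) = Add(39403, -2700) = 36703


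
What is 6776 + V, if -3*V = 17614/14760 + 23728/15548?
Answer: 583052216711/86058180 ≈ 6775.1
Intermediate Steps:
V = -78010969/86058180 (V = -(17614/14760 + 23728/15548)/3 = -(17614*(1/14760) + 23728*(1/15548))/3 = -(8807/7380 + 5932/3887)/3 = -⅓*78010969/28686060 = -78010969/86058180 ≈ -0.90649)
6776 + V = 6776 - 78010969/86058180 = 583052216711/86058180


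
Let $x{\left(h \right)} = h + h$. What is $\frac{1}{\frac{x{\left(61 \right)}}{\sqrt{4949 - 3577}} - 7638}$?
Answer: $- \frac{2619834}{20010288371} - \frac{427 \sqrt{7}}{20010288371} \approx -0.00013098$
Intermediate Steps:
$x{\left(h \right)} = 2 h$
$\frac{1}{\frac{x{\left(61 \right)}}{\sqrt{4949 - 3577}} - 7638} = \frac{1}{\frac{2 \cdot 61}{\sqrt{4949 - 3577}} - 7638} = \frac{1}{\frac{122}{\sqrt{1372}} - 7638} = \frac{1}{\frac{122}{14 \sqrt{7}} - 7638} = \frac{1}{122 \frac{\sqrt{7}}{98} - 7638} = \frac{1}{\frac{61 \sqrt{7}}{49} - 7638} = \frac{1}{-7638 + \frac{61 \sqrt{7}}{49}}$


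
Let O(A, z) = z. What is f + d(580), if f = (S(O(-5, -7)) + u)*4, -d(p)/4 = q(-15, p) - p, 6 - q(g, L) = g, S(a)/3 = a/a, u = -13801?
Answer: -52956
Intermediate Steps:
S(a) = 3 (S(a) = 3*(a/a) = 3*1 = 3)
q(g, L) = 6 - g
d(p) = -84 + 4*p (d(p) = -4*((6 - 1*(-15)) - p) = -4*((6 + 15) - p) = -4*(21 - p) = -84 + 4*p)
f = -55192 (f = (3 - 13801)*4 = -13798*4 = -55192)
f + d(580) = -55192 + (-84 + 4*580) = -55192 + (-84 + 2320) = -55192 + 2236 = -52956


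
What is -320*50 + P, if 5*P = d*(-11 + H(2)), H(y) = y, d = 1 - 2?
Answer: -79991/5 ≈ -15998.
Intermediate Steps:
d = -1
P = 9/5 (P = (-(-11 + 2))/5 = (-1*(-9))/5 = (⅕)*9 = 9/5 ≈ 1.8000)
-320*50 + P = -320*50 + 9/5 = -16000 + 9/5 = -79991/5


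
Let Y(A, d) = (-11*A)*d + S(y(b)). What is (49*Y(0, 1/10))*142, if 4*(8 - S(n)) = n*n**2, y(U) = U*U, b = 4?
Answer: -7069328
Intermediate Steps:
y(U) = U**2
S(n) = 8 - n**3/4 (S(n) = 8 - n*n**2/4 = 8 - n**3/4)
Y(A, d) = -1016 - 11*A*d (Y(A, d) = (-11*A)*d + (8 - (4**2)**3/4) = -11*A*d + (8 - 1/4*16**3) = -11*A*d + (8 - 1/4*4096) = -11*A*d + (8 - 1024) = -11*A*d - 1016 = -1016 - 11*A*d)
(49*Y(0, 1/10))*142 = (49*(-1016 - 11*0/10))*142 = (49*(-1016 - 11*0*1/10))*142 = (49*(-1016 + 0))*142 = (49*(-1016))*142 = -49784*142 = -7069328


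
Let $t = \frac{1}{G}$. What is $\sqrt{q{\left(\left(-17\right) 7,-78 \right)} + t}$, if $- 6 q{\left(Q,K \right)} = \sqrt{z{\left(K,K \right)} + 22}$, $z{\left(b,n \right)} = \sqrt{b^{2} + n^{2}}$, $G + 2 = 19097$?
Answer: $\frac{\sqrt{76380 - 243079350 \sqrt{2} \sqrt{11 + 39 \sqrt{2}}}}{38190} \approx 1.3846 i$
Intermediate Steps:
$G = 19095$ ($G = -2 + 19097 = 19095$)
$t = \frac{1}{19095} \approx 5.237 \cdot 10^{-5}$
$q{\left(Q,K \right)} = - \frac{\sqrt{22 + \sqrt{2} \sqrt{K^{2}}}}{6}$ ($q{\left(Q,K \right)} = - \frac{\sqrt{\sqrt{K^{2} + K^{2}} + 22}}{6} = - \frac{\sqrt{\sqrt{2 K^{2}} + 22}}{6} = - \frac{\sqrt{\sqrt{2} \sqrt{K^{2}} + 22}}{6} = - \frac{\sqrt{22 + \sqrt{2} \sqrt{K^{2}}}}{6}$)
$\sqrt{q{\left(\left(-17\right) 7,-78 \right)} + t} = \sqrt{- \frac{\sqrt{22 + \sqrt{2} \sqrt{\left(-78\right)^{2}}}}{6} + \frac{1}{19095}} = \sqrt{- \frac{\sqrt{22 + \sqrt{2} \sqrt{6084}}}{6} + \frac{1}{19095}} = \sqrt{- \frac{\sqrt{22 + \sqrt{2} \cdot 78}}{6} + \frac{1}{19095}} = \sqrt{- \frac{\sqrt{22 + 78 \sqrt{2}}}{6} + \frac{1}{19095}} = \sqrt{\frac{1}{19095} - \frac{\sqrt{22 + 78 \sqrt{2}}}{6}}$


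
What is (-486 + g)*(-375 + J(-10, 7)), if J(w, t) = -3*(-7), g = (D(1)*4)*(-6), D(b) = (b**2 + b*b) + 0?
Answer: 189036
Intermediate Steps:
D(b) = 2*b**2 (D(b) = (b**2 + b**2) + 0 = 2*b**2 + 0 = 2*b**2)
g = -48 (g = ((2*1**2)*4)*(-6) = ((2*1)*4)*(-6) = (2*4)*(-6) = 8*(-6) = -48)
J(w, t) = 21
(-486 + g)*(-375 + J(-10, 7)) = (-486 - 48)*(-375 + 21) = -534*(-354) = 189036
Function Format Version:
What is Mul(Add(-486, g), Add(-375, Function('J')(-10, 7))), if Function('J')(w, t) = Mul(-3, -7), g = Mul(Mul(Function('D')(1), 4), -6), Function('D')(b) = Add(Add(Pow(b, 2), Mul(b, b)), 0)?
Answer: 189036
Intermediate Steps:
Function('D')(b) = Mul(2, Pow(b, 2)) (Function('D')(b) = Add(Add(Pow(b, 2), Pow(b, 2)), 0) = Add(Mul(2, Pow(b, 2)), 0) = Mul(2, Pow(b, 2)))
g = -48 (g = Mul(Mul(Mul(2, Pow(1, 2)), 4), -6) = Mul(Mul(Mul(2, 1), 4), -6) = Mul(Mul(2, 4), -6) = Mul(8, -6) = -48)
Function('J')(w, t) = 21
Mul(Add(-486, g), Add(-375, Function('J')(-10, 7))) = Mul(Add(-486, -48), Add(-375, 21)) = Mul(-534, -354) = 189036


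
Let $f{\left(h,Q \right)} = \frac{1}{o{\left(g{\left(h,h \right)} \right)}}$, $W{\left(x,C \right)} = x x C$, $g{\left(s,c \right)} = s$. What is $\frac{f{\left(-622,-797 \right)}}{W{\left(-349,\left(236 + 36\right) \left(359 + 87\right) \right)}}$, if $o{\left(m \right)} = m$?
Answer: $- \frac{1}{9190624051264} \approx -1.0881 \cdot 10^{-13}$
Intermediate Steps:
$W{\left(x,C \right)} = C x^{2}$ ($W{\left(x,C \right)} = x C x = C x^{2}$)
$f{\left(h,Q \right)} = \frac{1}{h}$
$\frac{f{\left(-622,-797 \right)}}{W{\left(-349,\left(236 + 36\right) \left(359 + 87\right) \right)}} = \frac{1}{\left(-622\right) \left(236 + 36\right) \left(359 + 87\right) \left(-349\right)^{2}} = - \frac{1}{622 \cdot 272 \cdot 446 \cdot 121801} = - \frac{1}{622 \cdot 121312 \cdot 121801} = - \frac{1}{622 \cdot 14775922912} = \left(- \frac{1}{622}\right) \frac{1}{14775922912} = - \frac{1}{9190624051264}$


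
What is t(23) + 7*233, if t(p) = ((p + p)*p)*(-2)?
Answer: -485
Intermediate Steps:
t(p) = -4*p² (t(p) = ((2*p)*p)*(-2) = (2*p²)*(-2) = -4*p²)
t(23) + 7*233 = -4*23² + 7*233 = -4*529 + 1631 = -2116 + 1631 = -485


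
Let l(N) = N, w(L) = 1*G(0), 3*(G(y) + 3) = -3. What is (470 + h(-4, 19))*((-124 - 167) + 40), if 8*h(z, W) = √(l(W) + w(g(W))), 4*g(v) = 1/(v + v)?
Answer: -117970 - 251*√15/8 ≈ -1.1809e+5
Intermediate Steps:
G(y) = -4 (G(y) = -3 + (⅓)*(-3) = -3 - 1 = -4)
g(v) = 1/(8*v) (g(v) = 1/(4*(v + v)) = 1/(4*((2*v))) = (1/(2*v))/4 = 1/(8*v))
w(L) = -4 (w(L) = 1*(-4) = -4)
h(z, W) = √(-4 + W)/8 (h(z, W) = √(W - 4)/8 = √(-4 + W)/8)
(470 + h(-4, 19))*((-124 - 167) + 40) = (470 + √(-4 + 19)/8)*((-124 - 167) + 40) = (470 + √15/8)*(-291 + 40) = (470 + √15/8)*(-251) = -117970 - 251*√15/8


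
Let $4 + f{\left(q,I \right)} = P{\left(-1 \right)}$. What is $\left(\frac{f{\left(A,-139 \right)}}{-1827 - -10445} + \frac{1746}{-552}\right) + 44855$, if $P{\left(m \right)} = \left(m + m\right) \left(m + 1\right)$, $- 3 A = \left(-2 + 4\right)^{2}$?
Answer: $\frac{17780523837}{396428} \approx 44852.0$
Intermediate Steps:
$A = - \frac{4}{3}$ ($A = - \frac{\left(-2 + 4\right)^{2}}{3} = - \frac{2^{2}}{3} = \left(- \frac{1}{3}\right) 4 = - \frac{4}{3} \approx -1.3333$)
$P{\left(m \right)} = 2 m \left(1 + m\right)$
$f{\left(q,I \right)} = -4$ ($f{\left(q,I \right)} = -4 + 2 \left(-1\right) \left(1 - 1\right) = -4 + 2 \left(-1\right) 0 = -4 + 0 = -4$)
$\left(\frac{f{\left(A,-139 \right)}}{-1827 - -10445} + \frac{1746}{-552}\right) + 44855 = \left(- \frac{4}{-1827 - -10445} + \frac{1746}{-552}\right) + 44855 = \left(- \frac{4}{-1827 + 10445} + 1746 \left(- \frac{1}{552}\right)\right) + 44855 = \left(- \frac{4}{8618} - \frac{291}{92}\right) + 44855 = \left(\left(-4\right) \frac{1}{8618} - \frac{291}{92}\right) + 44855 = \left(- \frac{2}{4309} - \frac{291}{92}\right) + 44855 = - \frac{1254103}{396428} + 44855 = \frac{17780523837}{396428}$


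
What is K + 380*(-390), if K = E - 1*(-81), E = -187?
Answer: -148306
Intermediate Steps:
K = -106 (K = -187 - 1*(-81) = -187 + 81 = -106)
K + 380*(-390) = -106 + 380*(-390) = -106 - 148200 = -148306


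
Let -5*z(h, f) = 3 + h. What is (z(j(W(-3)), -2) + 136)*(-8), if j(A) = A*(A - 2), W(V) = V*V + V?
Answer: -5224/5 ≈ -1044.8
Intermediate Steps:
W(V) = V + V² (W(V) = V² + V = V + V²)
j(A) = A*(-2 + A)
z(h, f) = -⅗ - h/5 (z(h, f) = -(3 + h)/5 = -⅗ - h/5)
(z(j(W(-3)), -2) + 136)*(-8) = ((-⅗ - (-3*(1 - 3))*(-2 - 3*(1 - 3))/5) + 136)*(-8) = ((-⅗ - (-3*(-2))*(-2 - 3*(-2))/5) + 136)*(-8) = ((-⅗ - 6*(-2 + 6)/5) + 136)*(-8) = ((-⅗ - 6*4/5) + 136)*(-8) = ((-⅗ - ⅕*24) + 136)*(-8) = ((-⅗ - 24/5) + 136)*(-8) = (-27/5 + 136)*(-8) = (653/5)*(-8) = -5224/5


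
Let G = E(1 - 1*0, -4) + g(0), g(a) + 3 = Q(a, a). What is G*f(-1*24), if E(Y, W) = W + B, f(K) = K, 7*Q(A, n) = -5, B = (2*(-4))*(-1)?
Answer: -48/7 ≈ -6.8571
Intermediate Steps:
B = 8 (B = -8*(-1) = 8)
Q(A, n) = -5/7 (Q(A, n) = (⅐)*(-5) = -5/7)
E(Y, W) = 8 + W (E(Y, W) = W + 8 = 8 + W)
g(a) = -26/7 (g(a) = -3 - 5/7 = -26/7)
G = 2/7 (G = (8 - 4) - 26/7 = 4 - 26/7 = 2/7 ≈ 0.28571)
G*f(-1*24) = 2*(-1*24)/7 = (2/7)*(-24) = -48/7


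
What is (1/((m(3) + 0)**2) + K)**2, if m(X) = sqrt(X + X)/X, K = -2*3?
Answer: 81/4 ≈ 20.250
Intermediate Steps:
K = -6
m(X) = sqrt(2)/sqrt(X) (m(X) = sqrt(2*X)/X = (sqrt(2)*sqrt(X))/X = sqrt(2)/sqrt(X))
(1/((m(3) + 0)**2) + K)**2 = (1/((sqrt(2)/sqrt(3) + 0)**2) - 6)**2 = (1/((sqrt(2)*(sqrt(3)/3) + 0)**2) - 6)**2 = (1/((sqrt(6)/3 + 0)**2) - 6)**2 = (1/((sqrt(6)/3)**2) - 6)**2 = (1/(2/3) - 6)**2 = (3/2 - 6)**2 = (-9/2)**2 = 81/4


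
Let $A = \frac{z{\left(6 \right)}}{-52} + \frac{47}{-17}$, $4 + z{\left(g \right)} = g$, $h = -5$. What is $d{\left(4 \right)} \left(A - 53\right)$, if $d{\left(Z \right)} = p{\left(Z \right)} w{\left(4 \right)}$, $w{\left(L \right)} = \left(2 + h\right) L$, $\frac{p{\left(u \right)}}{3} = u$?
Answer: $\frac{1775880}{221} \approx 8035.7$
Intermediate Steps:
$z{\left(g \right)} = -4 + g$
$p{\left(u \right)} = 3 u$
$A = - \frac{1239}{442}$ ($A = \frac{-4 + 6}{-52} + \frac{47}{-17} = 2 \left(- \frac{1}{52}\right) + 47 \left(- \frac{1}{17}\right) = - \frac{1}{26} - \frac{47}{17} = - \frac{1239}{442} \approx -2.8032$)
$w{\left(L \right)} = - 3 L$ ($w{\left(L \right)} = \left(2 - 5\right) L = - 3 L$)
$d{\left(Z \right)} = - 36 Z$ ($d{\left(Z \right)} = 3 Z \left(\left(-3\right) 4\right) = 3 Z \left(-12\right) = - 36 Z$)
$d{\left(4 \right)} \left(A - 53\right) = \left(-36\right) 4 \left(- \frac{1239}{442} - 53\right) = \left(-144\right) \left(- \frac{24665}{442}\right) = \frac{1775880}{221}$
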